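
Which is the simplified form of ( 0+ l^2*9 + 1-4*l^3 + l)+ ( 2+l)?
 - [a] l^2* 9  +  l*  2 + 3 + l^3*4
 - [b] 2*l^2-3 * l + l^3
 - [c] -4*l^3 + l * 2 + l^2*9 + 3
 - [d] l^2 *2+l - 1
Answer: c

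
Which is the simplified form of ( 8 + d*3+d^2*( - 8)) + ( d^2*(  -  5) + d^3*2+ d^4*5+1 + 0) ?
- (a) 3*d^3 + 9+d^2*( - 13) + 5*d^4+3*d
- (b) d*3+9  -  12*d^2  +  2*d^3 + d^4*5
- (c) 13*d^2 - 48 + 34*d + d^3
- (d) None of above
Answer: d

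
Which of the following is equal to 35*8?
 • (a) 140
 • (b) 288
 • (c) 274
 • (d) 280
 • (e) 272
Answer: d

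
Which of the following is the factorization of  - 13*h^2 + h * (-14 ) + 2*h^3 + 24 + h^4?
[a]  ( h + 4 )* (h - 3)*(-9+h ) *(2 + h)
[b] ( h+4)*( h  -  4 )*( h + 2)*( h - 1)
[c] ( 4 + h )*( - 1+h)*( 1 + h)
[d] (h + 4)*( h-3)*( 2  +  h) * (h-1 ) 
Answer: d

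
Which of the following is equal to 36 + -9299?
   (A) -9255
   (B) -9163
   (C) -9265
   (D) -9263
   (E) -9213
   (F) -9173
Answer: D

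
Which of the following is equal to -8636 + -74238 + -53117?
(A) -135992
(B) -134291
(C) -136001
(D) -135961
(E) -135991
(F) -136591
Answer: E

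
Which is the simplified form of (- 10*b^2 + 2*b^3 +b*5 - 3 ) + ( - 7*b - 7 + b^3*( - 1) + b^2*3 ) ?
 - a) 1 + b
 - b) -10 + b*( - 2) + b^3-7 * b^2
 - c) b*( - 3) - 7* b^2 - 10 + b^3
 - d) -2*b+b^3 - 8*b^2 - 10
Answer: b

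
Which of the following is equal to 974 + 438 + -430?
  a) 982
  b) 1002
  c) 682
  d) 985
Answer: a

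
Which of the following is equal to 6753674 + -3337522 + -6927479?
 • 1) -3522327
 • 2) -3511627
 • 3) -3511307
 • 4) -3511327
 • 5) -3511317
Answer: 4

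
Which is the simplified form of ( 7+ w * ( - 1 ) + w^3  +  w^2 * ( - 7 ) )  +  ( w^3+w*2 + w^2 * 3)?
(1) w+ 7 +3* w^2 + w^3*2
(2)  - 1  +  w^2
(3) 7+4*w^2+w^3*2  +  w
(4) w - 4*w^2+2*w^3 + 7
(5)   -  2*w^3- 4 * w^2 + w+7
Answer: 4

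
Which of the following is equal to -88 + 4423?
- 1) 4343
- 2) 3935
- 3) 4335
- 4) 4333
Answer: 3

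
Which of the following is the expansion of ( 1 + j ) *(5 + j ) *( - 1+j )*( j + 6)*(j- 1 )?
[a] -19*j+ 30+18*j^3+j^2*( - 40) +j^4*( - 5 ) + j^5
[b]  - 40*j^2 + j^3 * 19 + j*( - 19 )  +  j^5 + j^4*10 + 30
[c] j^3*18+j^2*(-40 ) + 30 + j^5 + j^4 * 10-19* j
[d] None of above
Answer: c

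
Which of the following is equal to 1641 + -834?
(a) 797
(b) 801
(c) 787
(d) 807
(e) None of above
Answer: d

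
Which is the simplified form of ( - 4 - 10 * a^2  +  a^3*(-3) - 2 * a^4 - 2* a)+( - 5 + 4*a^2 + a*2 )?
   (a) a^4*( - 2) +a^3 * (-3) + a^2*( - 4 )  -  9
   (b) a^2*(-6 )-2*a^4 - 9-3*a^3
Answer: b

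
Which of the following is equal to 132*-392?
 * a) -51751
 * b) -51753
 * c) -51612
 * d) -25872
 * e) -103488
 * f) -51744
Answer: f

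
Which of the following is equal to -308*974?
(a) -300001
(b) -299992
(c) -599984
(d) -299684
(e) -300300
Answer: b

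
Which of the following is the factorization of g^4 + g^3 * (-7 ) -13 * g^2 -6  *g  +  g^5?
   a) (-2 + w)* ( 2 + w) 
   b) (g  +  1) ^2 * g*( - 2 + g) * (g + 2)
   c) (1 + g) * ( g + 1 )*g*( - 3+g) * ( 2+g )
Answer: c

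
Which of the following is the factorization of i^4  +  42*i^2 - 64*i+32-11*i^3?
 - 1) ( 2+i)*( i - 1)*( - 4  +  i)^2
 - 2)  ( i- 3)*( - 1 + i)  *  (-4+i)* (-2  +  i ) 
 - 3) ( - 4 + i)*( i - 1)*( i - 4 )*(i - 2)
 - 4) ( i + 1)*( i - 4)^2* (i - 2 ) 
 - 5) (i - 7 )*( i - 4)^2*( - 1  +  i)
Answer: 3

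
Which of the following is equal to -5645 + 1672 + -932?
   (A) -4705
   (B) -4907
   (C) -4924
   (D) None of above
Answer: D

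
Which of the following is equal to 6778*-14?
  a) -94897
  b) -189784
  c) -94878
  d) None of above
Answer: d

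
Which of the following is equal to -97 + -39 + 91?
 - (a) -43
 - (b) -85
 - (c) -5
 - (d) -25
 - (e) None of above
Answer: e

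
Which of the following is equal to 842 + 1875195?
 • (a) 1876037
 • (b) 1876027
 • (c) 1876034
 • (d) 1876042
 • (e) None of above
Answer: a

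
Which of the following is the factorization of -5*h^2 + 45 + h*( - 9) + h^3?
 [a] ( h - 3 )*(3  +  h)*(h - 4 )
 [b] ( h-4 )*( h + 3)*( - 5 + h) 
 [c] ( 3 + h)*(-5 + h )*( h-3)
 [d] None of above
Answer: c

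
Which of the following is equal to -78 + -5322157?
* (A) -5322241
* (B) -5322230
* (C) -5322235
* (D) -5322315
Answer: C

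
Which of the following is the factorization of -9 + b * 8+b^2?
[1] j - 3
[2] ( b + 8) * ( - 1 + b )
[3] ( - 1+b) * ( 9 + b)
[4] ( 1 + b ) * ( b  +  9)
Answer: 3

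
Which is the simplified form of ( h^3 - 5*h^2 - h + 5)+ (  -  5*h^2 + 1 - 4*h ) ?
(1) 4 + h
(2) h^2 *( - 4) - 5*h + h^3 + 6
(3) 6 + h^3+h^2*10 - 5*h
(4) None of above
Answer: 4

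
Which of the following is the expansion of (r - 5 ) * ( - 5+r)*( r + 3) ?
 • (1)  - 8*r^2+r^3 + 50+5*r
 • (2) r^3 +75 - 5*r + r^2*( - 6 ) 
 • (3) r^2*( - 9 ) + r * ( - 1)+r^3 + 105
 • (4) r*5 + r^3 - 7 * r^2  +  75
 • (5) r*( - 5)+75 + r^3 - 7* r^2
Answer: 5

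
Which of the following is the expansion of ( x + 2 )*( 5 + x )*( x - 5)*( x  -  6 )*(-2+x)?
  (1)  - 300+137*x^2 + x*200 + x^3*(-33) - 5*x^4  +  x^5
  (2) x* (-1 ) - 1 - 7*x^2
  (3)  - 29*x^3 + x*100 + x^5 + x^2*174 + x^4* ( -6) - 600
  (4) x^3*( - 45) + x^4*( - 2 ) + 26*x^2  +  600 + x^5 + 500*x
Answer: 3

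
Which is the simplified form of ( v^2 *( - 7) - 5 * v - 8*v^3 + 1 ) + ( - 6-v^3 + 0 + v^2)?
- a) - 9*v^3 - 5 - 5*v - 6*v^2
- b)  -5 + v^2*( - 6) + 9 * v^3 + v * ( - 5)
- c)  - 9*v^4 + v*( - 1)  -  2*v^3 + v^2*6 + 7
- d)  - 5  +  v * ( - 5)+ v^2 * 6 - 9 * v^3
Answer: a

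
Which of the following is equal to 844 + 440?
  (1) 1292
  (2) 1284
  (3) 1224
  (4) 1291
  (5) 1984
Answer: 2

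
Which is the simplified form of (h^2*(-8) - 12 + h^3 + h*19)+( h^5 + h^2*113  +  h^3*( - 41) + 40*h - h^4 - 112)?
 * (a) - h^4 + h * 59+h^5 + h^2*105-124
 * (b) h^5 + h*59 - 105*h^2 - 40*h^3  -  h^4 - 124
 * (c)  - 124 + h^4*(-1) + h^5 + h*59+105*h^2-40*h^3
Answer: c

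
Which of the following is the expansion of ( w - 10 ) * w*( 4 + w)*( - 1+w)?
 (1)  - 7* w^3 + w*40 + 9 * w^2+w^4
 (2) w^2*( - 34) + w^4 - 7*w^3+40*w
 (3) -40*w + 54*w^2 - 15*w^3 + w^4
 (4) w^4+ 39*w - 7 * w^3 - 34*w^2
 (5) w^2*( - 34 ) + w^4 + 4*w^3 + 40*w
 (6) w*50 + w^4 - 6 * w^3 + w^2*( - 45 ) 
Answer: 2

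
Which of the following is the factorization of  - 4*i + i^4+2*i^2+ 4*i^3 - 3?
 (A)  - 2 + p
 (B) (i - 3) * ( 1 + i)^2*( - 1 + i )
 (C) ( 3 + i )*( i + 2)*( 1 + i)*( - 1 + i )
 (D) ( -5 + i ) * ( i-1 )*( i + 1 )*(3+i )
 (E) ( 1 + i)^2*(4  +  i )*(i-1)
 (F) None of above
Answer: F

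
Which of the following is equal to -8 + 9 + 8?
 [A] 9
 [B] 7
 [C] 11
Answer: A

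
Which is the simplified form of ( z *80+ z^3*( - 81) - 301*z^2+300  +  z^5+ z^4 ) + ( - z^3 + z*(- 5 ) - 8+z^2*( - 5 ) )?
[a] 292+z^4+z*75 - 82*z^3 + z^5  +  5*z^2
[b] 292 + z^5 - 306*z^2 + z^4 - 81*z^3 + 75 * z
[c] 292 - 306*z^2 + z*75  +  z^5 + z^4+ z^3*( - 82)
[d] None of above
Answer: c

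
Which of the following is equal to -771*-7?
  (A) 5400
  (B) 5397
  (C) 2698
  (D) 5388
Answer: B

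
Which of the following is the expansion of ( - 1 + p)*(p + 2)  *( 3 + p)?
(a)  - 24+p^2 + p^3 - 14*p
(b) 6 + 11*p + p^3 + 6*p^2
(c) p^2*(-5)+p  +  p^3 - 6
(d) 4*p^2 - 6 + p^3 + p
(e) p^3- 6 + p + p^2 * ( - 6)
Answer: d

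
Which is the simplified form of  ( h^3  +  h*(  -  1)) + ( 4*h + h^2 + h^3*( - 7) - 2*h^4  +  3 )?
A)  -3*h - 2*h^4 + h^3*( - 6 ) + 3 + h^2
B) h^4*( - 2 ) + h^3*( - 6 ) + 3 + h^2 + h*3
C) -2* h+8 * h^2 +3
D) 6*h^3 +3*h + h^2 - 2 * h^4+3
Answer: B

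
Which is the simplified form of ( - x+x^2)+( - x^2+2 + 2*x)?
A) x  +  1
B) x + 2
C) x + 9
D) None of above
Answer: B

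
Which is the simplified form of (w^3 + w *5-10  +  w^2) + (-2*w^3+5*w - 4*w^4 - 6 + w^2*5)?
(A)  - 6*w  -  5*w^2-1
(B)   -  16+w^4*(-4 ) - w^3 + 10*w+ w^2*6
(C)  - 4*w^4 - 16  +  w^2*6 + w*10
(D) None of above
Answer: B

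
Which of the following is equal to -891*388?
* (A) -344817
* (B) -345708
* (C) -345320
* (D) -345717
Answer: B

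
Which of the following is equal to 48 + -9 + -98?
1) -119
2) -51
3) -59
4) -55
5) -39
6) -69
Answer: 3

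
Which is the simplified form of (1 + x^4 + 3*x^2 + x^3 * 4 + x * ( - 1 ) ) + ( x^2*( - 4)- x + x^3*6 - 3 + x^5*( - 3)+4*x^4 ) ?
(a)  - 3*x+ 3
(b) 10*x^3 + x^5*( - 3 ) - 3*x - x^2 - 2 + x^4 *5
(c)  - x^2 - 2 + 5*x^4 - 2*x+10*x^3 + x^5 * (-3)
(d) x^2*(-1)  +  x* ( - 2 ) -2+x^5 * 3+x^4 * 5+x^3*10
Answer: c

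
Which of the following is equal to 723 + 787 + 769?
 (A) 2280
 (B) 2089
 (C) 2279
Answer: C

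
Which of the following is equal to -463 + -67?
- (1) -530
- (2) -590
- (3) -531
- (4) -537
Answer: 1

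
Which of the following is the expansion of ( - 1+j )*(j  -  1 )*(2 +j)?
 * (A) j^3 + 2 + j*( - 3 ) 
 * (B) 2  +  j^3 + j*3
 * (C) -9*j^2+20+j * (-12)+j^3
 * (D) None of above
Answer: A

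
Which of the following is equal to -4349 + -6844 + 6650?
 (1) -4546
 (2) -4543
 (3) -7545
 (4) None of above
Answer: 2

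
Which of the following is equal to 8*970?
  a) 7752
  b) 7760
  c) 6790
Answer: b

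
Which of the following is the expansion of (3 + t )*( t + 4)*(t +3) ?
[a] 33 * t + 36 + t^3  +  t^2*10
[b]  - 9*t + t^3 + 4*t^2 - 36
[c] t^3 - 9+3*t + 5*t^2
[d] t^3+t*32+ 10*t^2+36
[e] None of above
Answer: a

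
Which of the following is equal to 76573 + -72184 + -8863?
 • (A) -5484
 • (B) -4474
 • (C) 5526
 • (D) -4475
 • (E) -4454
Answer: B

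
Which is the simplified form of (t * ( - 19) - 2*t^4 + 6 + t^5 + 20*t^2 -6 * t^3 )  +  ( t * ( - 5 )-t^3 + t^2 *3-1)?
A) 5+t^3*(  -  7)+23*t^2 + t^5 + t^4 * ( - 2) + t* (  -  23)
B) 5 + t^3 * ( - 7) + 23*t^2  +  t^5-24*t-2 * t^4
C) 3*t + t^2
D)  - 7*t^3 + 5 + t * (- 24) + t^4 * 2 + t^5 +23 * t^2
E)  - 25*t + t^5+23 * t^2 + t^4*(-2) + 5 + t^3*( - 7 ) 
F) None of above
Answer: B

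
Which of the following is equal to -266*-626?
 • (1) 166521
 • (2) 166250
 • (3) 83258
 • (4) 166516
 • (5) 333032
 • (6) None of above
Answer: 4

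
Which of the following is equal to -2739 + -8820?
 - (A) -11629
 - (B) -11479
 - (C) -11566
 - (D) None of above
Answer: D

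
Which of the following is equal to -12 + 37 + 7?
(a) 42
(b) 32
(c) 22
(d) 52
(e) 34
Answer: b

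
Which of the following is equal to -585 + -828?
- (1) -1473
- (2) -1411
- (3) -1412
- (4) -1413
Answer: 4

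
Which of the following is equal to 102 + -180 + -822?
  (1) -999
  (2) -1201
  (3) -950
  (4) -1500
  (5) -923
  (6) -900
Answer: 6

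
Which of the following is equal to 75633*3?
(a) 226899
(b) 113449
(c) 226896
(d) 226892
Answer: a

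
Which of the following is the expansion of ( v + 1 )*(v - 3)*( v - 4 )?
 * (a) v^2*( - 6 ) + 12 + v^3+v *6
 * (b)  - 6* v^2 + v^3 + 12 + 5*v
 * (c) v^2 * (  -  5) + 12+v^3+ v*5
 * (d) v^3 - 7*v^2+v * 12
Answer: b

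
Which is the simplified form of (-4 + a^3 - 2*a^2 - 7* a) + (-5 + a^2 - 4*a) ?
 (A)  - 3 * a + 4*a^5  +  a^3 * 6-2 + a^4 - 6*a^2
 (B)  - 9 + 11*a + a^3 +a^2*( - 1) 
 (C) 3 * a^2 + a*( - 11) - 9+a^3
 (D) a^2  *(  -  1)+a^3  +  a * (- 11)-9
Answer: D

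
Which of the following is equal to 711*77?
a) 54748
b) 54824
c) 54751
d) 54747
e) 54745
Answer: d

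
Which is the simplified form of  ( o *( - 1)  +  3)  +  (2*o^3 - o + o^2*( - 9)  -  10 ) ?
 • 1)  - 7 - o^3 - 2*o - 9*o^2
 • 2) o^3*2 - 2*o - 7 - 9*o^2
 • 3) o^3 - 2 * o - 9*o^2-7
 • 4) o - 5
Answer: 2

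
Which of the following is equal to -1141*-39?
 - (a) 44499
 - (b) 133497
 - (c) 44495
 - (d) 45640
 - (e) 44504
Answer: a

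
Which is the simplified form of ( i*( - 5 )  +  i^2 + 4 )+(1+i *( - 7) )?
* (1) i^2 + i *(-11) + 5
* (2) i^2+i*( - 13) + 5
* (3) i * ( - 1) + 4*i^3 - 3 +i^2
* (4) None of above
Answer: 4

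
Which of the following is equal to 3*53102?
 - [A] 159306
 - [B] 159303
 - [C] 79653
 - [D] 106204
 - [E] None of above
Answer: A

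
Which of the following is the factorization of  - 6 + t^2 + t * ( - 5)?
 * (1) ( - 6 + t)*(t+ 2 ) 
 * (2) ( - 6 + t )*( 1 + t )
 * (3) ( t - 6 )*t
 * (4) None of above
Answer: 2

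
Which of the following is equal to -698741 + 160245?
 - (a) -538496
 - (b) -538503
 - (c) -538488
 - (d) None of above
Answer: a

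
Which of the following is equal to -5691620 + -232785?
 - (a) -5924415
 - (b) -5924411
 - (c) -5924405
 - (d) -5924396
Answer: c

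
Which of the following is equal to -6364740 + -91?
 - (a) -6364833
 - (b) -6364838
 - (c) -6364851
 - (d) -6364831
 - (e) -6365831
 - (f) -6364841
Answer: d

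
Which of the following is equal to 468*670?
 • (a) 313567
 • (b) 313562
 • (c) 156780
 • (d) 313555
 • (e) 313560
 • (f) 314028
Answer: e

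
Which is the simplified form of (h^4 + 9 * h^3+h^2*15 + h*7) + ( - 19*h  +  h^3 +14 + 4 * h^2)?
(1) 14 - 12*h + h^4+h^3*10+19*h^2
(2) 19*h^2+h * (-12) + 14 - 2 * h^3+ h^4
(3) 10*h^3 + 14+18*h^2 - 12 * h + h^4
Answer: 1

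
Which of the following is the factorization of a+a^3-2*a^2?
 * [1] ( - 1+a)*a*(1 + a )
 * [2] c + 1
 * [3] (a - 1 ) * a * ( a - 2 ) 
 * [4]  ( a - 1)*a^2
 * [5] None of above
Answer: 5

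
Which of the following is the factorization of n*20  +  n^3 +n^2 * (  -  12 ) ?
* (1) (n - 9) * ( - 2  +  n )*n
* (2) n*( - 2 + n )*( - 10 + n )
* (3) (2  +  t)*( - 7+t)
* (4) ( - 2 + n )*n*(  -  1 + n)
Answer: 2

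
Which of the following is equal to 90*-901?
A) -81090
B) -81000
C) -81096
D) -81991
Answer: A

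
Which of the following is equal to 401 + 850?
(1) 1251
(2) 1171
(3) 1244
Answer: 1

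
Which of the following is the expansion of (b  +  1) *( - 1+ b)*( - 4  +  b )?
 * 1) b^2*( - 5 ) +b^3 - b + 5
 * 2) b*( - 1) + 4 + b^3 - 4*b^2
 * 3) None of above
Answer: 2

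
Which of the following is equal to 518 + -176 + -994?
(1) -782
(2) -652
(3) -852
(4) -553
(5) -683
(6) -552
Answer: 2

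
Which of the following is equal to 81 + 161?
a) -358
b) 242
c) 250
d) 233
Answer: b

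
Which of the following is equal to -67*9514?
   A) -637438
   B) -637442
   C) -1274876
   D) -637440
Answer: A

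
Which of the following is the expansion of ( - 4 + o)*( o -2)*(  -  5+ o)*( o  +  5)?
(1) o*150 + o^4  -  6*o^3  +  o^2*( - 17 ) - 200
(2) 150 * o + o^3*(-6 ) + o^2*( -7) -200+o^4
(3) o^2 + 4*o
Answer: 1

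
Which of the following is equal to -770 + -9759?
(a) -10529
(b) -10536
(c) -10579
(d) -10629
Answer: a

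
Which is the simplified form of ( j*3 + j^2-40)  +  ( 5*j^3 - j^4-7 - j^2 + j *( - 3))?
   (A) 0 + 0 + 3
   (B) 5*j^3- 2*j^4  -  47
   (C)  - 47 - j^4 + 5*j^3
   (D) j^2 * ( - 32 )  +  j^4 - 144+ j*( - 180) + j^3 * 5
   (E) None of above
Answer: C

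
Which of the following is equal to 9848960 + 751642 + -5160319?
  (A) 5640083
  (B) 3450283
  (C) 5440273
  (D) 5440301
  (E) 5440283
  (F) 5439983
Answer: E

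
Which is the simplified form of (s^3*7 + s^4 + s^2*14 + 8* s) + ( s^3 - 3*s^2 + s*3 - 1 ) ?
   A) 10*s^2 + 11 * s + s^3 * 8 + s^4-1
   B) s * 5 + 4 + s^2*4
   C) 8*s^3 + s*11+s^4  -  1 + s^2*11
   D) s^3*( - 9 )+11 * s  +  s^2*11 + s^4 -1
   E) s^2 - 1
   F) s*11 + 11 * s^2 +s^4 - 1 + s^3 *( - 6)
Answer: C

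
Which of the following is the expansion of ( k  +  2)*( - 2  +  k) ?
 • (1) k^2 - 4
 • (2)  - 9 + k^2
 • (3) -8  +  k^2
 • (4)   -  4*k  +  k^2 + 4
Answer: 1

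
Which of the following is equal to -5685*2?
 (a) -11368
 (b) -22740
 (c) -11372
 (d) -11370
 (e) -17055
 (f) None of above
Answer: d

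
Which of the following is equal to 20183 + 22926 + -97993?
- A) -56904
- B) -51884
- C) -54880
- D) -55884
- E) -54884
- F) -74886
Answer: E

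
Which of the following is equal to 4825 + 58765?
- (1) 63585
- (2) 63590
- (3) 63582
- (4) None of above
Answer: 2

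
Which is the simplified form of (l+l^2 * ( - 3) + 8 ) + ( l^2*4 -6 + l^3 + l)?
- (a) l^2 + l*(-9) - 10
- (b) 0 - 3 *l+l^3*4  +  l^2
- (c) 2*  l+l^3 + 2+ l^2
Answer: c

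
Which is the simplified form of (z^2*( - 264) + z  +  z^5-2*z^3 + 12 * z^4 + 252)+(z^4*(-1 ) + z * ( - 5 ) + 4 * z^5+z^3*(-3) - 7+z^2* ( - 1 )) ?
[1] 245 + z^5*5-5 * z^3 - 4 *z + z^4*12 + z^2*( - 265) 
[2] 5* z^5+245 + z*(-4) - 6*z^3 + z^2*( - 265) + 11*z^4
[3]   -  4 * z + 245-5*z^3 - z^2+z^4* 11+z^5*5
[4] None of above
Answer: 4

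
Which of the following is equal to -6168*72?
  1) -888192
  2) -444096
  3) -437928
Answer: 2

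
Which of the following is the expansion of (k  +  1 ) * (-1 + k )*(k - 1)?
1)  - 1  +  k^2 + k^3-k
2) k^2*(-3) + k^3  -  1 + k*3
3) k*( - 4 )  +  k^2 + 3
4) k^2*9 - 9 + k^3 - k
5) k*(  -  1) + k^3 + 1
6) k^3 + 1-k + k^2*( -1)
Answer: 6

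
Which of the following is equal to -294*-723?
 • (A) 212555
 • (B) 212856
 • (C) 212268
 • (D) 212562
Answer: D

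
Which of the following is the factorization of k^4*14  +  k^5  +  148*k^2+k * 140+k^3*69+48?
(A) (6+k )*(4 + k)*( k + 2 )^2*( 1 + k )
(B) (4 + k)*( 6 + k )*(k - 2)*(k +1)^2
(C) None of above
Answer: C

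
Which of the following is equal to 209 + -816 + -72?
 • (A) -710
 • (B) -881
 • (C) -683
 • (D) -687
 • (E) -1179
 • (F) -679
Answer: F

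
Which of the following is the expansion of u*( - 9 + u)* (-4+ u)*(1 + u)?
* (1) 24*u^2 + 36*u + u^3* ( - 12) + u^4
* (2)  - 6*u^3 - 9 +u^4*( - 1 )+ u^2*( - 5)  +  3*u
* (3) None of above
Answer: 3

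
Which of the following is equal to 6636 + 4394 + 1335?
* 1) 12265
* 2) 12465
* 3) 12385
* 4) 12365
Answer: 4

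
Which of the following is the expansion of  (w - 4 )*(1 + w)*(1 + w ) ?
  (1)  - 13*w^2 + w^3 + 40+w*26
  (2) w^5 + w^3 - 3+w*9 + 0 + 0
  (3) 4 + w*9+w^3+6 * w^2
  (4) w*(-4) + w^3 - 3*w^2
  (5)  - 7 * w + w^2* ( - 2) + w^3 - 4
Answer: 5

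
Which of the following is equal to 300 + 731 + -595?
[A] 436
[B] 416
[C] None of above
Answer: A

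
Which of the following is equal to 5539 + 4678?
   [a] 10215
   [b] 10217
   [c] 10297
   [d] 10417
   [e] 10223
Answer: b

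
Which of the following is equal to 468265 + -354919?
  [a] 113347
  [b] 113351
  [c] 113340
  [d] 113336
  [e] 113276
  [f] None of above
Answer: f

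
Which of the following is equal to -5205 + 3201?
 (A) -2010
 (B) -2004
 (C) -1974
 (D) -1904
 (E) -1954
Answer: B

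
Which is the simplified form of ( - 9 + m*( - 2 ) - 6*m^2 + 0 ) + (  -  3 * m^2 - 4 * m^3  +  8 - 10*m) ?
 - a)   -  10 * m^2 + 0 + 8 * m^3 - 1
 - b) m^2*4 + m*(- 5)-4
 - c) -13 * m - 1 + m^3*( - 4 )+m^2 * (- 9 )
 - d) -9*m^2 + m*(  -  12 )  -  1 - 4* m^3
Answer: d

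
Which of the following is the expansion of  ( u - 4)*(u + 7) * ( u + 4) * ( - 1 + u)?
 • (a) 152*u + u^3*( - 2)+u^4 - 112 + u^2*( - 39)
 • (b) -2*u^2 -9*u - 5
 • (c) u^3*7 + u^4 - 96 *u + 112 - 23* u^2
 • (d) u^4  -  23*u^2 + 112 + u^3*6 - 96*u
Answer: d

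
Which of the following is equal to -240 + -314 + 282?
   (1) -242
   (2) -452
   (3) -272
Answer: 3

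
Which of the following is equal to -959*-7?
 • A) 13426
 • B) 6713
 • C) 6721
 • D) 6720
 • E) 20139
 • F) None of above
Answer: B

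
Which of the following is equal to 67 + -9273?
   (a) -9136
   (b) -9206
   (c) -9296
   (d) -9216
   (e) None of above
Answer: b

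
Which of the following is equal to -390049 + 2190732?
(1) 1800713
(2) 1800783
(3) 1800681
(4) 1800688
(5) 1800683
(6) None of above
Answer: 5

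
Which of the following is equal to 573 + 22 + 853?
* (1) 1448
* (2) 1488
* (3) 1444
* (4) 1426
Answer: 1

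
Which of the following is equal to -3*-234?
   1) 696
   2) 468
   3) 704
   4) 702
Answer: 4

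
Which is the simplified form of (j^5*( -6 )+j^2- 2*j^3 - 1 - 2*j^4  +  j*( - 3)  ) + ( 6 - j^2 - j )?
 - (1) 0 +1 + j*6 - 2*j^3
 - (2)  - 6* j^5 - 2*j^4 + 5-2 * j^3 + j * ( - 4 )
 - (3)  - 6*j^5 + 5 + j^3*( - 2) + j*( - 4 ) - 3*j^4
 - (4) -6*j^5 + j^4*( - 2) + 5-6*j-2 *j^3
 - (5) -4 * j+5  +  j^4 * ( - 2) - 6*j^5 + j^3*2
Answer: 2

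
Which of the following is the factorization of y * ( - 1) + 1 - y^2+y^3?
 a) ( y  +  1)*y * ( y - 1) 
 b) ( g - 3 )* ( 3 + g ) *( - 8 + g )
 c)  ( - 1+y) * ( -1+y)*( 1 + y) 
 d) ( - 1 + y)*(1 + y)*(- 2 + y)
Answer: c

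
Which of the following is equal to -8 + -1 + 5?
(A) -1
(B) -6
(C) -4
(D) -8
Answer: C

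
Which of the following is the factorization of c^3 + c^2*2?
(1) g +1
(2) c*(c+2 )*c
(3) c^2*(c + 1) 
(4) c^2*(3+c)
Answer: 2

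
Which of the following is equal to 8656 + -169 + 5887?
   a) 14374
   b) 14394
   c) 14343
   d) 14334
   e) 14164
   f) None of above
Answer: a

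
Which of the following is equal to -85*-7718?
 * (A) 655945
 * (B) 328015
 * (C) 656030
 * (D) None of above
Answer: C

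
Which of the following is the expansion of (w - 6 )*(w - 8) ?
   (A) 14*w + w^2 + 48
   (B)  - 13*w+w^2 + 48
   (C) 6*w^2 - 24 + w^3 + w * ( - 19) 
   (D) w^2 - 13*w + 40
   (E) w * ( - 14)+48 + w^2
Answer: E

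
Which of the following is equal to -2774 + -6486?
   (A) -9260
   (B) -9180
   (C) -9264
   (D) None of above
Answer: A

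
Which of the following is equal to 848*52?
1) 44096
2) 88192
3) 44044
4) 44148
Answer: 1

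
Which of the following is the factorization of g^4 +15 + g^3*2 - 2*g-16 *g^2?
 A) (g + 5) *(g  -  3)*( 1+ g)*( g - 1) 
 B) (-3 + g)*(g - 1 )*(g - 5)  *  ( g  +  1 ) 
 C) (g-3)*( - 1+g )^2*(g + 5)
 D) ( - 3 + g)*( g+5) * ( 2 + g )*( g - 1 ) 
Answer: A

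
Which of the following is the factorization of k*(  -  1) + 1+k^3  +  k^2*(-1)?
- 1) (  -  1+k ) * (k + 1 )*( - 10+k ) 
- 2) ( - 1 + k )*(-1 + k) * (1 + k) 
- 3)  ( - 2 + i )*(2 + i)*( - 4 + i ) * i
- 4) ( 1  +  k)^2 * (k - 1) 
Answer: 2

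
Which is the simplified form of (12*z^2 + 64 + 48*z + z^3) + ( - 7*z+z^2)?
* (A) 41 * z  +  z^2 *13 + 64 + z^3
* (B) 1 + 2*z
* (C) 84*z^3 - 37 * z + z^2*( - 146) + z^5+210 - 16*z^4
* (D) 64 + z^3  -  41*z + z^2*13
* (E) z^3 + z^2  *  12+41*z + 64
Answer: A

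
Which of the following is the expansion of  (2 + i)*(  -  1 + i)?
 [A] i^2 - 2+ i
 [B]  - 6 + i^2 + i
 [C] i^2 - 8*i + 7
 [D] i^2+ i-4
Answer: A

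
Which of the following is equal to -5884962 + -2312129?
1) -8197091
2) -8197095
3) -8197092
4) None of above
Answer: 1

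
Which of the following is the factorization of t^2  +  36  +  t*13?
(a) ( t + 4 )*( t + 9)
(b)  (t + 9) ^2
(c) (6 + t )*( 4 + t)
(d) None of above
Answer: a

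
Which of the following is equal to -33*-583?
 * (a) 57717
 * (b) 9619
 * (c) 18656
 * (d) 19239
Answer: d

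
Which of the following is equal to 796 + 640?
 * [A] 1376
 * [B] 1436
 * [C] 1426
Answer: B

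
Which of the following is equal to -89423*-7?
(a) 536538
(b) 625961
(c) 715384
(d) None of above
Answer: b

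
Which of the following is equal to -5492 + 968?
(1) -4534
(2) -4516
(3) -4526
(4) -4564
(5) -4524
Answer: 5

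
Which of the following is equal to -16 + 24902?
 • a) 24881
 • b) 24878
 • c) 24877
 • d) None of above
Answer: d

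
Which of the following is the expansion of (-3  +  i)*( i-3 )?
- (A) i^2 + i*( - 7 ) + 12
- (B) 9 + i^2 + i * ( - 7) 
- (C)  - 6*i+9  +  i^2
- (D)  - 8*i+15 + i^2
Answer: C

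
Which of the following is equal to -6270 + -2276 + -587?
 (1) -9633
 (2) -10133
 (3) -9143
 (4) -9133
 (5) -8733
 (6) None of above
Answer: 4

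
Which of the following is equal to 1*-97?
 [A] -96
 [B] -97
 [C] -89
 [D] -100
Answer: B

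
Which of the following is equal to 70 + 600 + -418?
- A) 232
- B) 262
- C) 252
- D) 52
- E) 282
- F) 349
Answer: C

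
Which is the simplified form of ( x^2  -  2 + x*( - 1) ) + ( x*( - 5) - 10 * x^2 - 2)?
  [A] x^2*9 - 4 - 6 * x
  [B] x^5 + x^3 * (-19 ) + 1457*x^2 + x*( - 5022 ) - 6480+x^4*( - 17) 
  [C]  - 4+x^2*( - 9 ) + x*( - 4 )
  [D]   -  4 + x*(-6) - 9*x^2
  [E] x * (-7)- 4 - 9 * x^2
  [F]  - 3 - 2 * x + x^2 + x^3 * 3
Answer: D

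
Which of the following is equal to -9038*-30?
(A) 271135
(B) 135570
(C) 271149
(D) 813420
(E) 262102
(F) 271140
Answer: F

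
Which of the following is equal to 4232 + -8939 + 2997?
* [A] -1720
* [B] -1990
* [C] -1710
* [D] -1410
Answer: C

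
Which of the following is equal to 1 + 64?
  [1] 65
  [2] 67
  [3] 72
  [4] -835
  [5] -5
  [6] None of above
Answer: 1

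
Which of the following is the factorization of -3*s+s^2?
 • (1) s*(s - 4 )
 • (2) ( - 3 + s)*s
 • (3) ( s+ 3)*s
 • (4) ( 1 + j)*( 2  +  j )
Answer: 2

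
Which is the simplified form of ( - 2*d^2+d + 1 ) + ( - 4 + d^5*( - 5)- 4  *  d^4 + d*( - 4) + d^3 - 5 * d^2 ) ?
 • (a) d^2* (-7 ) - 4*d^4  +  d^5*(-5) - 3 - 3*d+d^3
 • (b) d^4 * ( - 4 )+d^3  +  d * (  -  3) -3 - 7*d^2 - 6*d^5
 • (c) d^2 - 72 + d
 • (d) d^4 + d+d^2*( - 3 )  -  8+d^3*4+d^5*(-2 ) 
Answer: a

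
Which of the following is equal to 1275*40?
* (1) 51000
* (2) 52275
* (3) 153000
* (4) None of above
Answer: 1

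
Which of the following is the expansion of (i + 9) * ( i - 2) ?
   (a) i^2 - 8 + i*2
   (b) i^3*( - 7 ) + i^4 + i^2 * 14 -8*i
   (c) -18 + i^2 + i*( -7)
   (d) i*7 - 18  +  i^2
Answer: d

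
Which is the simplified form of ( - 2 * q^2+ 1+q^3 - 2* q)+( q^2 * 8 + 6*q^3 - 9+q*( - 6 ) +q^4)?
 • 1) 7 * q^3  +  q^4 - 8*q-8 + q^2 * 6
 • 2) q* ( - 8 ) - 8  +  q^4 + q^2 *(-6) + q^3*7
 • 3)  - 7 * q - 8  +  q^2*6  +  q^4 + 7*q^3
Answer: 1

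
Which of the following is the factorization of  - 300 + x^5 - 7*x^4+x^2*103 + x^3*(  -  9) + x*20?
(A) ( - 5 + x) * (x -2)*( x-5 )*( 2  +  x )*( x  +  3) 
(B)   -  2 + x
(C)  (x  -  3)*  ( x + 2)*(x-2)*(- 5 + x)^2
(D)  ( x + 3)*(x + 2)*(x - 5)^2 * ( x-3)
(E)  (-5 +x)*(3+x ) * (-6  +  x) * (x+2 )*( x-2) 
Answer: A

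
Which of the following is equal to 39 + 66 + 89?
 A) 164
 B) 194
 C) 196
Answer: B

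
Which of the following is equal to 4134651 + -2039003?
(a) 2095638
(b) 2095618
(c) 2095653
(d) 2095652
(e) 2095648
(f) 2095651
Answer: e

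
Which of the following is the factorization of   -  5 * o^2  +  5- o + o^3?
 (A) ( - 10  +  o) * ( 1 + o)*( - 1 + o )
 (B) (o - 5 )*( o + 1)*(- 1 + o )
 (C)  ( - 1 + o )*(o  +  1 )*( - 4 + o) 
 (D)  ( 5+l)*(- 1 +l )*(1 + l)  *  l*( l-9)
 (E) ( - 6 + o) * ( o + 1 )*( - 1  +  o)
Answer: B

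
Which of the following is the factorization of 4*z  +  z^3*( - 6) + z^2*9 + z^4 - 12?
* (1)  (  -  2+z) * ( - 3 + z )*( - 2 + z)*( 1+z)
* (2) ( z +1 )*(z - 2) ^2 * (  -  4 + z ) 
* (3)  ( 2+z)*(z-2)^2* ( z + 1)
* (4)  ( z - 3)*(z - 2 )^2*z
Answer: 1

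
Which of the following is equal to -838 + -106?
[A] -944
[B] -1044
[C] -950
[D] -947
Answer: A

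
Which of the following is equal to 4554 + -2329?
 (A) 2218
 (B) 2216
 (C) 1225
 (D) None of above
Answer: D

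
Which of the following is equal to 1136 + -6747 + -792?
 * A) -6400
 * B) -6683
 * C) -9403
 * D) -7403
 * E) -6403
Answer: E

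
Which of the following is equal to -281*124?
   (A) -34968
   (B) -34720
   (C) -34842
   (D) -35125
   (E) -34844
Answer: E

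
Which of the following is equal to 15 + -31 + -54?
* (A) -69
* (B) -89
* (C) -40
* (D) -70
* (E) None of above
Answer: D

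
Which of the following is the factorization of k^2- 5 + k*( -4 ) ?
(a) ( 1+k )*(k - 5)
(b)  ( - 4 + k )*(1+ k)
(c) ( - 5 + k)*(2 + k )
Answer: a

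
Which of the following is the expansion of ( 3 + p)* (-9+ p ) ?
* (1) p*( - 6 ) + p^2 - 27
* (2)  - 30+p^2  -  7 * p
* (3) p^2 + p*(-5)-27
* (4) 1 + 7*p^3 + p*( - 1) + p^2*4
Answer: 1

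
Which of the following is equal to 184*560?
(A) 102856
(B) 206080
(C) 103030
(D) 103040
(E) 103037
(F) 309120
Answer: D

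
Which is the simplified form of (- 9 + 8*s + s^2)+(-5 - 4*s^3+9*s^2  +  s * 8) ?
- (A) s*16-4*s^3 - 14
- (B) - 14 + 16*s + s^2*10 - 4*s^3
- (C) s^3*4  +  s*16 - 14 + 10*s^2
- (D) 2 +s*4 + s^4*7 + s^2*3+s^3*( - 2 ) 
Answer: B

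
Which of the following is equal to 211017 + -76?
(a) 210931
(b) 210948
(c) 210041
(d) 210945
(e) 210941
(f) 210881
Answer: e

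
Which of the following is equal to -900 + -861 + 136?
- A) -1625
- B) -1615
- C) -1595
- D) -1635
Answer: A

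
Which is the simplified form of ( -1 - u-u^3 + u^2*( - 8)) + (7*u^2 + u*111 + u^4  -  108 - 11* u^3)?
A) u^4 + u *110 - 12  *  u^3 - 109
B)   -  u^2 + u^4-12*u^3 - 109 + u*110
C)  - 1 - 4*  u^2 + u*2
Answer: B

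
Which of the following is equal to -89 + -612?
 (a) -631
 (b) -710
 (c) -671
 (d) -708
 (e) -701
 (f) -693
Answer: e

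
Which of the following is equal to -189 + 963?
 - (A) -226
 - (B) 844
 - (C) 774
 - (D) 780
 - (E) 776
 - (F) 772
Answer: C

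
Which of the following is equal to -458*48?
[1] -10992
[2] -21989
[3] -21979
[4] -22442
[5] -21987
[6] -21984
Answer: 6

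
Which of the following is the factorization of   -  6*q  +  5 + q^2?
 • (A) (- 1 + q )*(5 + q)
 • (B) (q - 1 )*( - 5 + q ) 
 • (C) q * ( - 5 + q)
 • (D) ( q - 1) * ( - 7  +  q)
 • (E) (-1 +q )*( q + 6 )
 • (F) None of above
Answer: B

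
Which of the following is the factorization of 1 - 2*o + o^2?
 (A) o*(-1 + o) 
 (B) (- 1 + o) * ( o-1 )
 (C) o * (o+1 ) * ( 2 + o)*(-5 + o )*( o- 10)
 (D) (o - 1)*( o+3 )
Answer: B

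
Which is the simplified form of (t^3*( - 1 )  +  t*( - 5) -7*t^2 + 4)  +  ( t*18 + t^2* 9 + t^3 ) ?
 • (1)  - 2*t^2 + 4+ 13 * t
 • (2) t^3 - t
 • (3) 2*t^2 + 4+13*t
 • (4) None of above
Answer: 3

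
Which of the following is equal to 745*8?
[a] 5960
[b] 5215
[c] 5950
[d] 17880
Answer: a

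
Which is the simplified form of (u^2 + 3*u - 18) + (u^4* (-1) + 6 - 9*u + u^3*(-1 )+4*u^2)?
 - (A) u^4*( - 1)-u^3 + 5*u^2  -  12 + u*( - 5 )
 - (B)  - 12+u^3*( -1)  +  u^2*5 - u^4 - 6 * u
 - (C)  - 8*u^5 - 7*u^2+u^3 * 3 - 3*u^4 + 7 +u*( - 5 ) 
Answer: B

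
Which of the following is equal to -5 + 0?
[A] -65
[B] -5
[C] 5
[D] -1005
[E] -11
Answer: B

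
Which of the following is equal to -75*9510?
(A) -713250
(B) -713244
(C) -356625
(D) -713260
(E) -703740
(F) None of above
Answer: A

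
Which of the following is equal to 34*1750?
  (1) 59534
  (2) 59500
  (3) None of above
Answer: 2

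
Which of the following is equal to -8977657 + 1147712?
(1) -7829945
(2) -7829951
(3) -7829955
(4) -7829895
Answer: 1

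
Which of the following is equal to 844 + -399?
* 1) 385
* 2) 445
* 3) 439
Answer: 2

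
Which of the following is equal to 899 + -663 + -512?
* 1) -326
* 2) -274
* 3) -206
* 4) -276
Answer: 4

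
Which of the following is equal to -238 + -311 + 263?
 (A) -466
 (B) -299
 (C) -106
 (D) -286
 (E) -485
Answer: D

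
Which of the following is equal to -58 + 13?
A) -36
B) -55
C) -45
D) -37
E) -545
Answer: C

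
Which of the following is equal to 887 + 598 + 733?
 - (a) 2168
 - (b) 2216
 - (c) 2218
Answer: c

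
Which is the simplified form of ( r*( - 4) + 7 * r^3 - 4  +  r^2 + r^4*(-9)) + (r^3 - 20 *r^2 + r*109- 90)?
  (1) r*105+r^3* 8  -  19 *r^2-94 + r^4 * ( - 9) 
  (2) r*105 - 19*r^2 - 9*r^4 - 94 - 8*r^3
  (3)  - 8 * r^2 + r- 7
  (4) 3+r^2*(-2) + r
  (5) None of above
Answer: 1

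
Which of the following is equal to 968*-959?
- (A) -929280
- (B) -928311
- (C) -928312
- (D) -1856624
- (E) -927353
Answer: C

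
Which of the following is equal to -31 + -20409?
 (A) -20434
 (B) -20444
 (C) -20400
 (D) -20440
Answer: D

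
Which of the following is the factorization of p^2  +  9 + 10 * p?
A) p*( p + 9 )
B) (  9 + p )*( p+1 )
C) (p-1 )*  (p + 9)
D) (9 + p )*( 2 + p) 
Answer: B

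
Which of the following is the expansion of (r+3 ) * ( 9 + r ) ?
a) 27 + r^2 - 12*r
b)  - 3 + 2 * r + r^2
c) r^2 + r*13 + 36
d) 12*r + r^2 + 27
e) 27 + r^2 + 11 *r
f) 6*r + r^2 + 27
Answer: d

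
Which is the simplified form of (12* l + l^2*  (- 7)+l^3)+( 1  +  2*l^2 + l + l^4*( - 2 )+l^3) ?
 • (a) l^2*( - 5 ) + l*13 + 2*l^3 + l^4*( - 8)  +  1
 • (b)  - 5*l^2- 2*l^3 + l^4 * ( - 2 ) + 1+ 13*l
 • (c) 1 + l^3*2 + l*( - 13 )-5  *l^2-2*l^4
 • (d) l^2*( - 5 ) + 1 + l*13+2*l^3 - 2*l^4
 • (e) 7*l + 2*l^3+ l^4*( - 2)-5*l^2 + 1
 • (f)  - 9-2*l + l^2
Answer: d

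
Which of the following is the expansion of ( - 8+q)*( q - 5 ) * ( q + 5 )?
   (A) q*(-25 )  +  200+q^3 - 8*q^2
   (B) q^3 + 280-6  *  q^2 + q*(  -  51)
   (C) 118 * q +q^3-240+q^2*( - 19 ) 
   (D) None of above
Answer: A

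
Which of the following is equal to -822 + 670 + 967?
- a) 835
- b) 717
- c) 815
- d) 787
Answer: c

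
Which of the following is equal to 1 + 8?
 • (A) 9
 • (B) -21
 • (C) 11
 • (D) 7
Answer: A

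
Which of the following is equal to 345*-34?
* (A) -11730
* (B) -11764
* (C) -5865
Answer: A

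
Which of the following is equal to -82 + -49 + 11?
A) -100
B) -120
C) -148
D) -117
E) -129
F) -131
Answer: B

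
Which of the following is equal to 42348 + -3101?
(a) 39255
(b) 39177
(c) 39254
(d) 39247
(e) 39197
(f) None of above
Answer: d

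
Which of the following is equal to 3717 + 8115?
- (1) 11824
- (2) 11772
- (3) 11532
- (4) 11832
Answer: 4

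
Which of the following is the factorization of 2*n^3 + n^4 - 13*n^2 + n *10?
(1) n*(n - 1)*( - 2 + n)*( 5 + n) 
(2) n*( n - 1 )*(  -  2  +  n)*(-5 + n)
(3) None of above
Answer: 1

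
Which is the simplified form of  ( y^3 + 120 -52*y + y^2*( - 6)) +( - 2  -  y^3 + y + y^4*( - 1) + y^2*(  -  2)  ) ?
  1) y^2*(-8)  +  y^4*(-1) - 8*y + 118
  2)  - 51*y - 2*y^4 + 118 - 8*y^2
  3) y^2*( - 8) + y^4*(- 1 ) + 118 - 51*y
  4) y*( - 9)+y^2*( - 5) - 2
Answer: 3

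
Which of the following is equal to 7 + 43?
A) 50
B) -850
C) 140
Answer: A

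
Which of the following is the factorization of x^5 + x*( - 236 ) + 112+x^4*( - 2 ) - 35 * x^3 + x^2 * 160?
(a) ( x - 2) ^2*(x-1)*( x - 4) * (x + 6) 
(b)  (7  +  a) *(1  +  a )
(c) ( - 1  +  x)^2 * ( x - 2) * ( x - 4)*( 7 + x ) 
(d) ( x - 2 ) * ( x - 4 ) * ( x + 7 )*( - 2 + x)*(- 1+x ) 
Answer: d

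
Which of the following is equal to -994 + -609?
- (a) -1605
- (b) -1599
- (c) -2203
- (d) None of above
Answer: d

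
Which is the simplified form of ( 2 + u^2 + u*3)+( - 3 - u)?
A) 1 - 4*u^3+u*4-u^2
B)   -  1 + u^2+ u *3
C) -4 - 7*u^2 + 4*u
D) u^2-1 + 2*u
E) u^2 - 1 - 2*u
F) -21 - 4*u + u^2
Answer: D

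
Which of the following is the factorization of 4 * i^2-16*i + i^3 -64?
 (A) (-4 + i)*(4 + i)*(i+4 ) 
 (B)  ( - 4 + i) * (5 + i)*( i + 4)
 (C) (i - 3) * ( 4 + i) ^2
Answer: A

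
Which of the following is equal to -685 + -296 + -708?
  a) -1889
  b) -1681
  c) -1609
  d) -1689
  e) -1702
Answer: d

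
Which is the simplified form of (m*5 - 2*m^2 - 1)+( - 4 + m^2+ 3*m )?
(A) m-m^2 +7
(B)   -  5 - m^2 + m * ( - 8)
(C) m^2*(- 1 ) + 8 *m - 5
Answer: C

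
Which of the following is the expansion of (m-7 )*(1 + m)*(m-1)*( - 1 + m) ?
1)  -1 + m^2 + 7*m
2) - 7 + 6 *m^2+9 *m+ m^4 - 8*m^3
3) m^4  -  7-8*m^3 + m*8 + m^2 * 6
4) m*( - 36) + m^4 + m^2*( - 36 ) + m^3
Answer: 3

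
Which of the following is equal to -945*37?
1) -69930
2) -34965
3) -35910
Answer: 2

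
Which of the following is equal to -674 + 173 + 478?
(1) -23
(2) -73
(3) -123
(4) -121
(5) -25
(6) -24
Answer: 1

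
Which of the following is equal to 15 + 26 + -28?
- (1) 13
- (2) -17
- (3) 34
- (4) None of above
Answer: 1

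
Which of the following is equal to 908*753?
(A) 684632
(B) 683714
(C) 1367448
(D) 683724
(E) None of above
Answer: D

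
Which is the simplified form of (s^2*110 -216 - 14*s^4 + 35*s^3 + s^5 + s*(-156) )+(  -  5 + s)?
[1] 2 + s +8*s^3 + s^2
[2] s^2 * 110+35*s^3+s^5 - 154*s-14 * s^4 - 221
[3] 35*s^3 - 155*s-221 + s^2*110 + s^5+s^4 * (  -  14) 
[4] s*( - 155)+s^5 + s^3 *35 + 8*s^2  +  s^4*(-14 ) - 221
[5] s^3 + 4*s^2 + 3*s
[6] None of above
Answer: 3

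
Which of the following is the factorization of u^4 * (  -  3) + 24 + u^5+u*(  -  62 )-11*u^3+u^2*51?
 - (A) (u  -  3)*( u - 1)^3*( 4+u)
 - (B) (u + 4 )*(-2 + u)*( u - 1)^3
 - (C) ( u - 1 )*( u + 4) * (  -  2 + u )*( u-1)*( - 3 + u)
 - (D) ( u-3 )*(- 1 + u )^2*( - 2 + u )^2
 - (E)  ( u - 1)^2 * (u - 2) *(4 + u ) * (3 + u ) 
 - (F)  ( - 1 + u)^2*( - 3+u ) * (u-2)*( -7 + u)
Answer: C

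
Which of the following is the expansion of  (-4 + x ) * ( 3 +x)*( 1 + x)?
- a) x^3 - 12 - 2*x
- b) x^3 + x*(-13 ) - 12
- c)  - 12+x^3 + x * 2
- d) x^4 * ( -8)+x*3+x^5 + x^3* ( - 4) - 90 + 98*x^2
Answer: b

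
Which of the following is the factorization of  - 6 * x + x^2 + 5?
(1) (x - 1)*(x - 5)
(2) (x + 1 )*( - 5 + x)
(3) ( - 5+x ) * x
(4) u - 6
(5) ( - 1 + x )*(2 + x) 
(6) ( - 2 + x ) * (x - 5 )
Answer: 1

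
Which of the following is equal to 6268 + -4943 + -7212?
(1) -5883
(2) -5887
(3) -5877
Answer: 2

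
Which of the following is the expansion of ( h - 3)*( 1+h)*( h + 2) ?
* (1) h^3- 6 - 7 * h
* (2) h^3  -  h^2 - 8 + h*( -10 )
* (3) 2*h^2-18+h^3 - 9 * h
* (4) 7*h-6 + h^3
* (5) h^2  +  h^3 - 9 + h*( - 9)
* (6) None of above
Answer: 1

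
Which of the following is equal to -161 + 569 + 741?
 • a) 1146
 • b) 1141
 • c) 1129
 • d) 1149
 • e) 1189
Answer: d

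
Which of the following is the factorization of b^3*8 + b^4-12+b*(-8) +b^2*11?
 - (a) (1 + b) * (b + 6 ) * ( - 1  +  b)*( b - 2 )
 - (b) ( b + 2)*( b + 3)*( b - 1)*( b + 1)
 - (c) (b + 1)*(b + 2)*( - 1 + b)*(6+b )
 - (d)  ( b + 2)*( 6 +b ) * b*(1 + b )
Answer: c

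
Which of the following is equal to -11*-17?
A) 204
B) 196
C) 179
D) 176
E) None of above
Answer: E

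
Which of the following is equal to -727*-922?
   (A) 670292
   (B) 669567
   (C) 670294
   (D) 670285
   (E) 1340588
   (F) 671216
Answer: C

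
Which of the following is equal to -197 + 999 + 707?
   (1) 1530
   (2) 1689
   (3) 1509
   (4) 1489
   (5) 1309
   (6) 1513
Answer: 3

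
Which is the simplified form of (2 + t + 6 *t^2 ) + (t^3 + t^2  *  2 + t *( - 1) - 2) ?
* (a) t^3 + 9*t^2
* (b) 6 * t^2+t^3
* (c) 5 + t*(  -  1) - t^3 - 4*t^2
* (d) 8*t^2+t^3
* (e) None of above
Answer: d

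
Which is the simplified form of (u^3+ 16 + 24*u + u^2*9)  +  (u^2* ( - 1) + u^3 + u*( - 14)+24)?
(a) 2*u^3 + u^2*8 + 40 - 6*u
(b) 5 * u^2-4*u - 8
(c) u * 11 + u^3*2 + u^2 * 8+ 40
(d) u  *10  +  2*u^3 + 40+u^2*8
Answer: d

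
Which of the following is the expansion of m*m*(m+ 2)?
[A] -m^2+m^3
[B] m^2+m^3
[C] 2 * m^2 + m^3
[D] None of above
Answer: C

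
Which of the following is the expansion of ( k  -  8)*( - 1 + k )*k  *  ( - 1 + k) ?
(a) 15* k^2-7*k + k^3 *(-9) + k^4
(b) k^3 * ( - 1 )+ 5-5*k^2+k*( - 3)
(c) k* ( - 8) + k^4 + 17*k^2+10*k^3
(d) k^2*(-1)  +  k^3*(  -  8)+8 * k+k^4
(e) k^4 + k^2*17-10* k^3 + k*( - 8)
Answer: e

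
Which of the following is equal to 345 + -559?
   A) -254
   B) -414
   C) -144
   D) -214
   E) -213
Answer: D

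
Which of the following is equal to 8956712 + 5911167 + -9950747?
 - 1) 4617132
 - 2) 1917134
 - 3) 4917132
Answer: 3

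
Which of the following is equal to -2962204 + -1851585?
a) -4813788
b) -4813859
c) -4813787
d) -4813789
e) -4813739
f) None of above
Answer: d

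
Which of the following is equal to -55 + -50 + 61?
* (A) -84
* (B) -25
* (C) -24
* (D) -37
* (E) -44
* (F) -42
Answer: E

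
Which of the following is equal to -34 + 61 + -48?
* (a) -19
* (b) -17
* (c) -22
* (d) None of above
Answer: d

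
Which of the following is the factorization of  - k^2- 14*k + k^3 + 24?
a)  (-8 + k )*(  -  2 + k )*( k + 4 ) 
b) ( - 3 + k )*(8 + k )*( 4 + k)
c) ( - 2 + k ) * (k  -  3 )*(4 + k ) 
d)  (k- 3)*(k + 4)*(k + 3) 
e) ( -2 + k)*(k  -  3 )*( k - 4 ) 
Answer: c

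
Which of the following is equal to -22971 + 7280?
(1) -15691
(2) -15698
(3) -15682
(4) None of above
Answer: 1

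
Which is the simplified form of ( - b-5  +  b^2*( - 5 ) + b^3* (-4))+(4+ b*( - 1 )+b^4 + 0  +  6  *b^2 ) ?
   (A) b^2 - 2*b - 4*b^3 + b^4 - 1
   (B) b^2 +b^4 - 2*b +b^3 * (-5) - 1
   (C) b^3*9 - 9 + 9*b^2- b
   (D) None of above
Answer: A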